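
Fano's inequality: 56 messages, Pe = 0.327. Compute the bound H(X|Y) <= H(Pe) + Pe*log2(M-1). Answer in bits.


H(Pe) = -Pe*log2(Pe) - (1-Pe)*log2(1-Pe) = -0.327*log2(0.327) - 0.673*log2(0.673) = 0.527332 + 0.384499 = 0.9118. Pe*log2(M-1) = 0.327*log2(55) = 1.890505. Bound = H(Pe) + Pe*log2(M-1) = 0.527332 + 0.384499 + 1.890505 = 2.8023

2.8023 bits


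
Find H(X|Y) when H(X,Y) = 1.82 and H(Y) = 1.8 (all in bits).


H(X|Y) = H(X,Y) - H(Y) = 1.82 - 1.8 = 0.02

0.02 bits


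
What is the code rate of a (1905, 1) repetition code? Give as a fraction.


Rate = k/n = 1/1905

1/1905


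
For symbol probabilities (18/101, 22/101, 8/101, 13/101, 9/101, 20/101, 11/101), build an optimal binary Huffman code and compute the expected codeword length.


Huffman construction (repeatedly merge the two least-probable nodes; each merge adds 1 bit to every symbol beneath it): 8/101 + 9/101 = 17/101; 11/101 + 13/101 = 24/101; 17/101 + 18/101 = 35/101; 20/101 + 22/101 = 42/101; 24/101 + 35/101 = 59/101; 42/101 + 59/101 = 1. Resulting codeword lengths (in the order the probabilities were given): (3, 2, 4, 3, 4, 2, 3). L_avg = sum(p_i * l_i) = 18/101*3 + 22/101*2 + 8/101*4 + 13/101*3 + 9/101*4 + 20/101*2 + 11/101*3 = 278/101 = 2.7525

2.7525 bits


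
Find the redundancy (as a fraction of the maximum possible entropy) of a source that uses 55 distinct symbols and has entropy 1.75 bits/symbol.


H_max = log2(K) = log2(55) = 5.7814 bits/symbol. Redundancy = 1 - H/H_max = 1 - 1.75/5.7814 = 1 - 0.3027 = 0.6973

0.6973


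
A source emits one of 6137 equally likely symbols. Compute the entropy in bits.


H = log2(n) = log2(6137) = 12.5833

12.5833 bits


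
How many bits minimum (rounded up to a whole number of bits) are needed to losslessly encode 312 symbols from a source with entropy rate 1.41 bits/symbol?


Minimum bits >= n * H = 312 * 1.41 = 439.92, rounded up to a whole number of bits = 440

440 bits


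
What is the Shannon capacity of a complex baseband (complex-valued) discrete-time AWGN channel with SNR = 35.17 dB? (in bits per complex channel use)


SNR_linear = 10^(35.17/10) = 3288.5163; C = log2(1 + SNR_linear) = log2(1 + 3288.5163) = 11.6837

11.6837 bits/channel use


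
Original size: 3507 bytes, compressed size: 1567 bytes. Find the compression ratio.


Ratio = original / compressed = 3507 / 1567 = 2.238

2.238


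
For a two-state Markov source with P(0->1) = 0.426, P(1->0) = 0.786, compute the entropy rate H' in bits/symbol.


Stationary distribution: pi_0 = p10/(p01+p10) = 0.6485, pi_1 = 0.3515. Entropy rate H' = pi_0*H(p01) + pi_1*H(p10) = 0.6485*0.9841 + 0.3515*0.7491 = 0.9015

0.9015 bits/symbol


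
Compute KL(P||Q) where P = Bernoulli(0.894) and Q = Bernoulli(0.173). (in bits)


KL = p*log2(p/q) + (1-p)*log2((1-p)/(1-q)) = 0.894*log2(0.894/0.173) + 0.106*log2(0.106/0.827) = 1.8042

1.8042 bits


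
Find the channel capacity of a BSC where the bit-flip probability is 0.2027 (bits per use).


H(p) = -p*log2(p) - (1-p)*log2(1-p) = -0.2027*log2(0.2027) - 0.7973*log2(0.7973) = 0.466733 + 0.260562 = 0.7273. C = 1 - H(p) = 1 - 0.7273 = 0.2727

0.2727 bits


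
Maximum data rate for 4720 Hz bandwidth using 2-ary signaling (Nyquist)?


Rate = 2 * B * log2(M) = 2 * 4720 * 1.0 = 9440.0

9440.0 bps


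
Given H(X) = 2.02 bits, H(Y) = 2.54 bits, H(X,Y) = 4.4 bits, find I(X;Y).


I(X;Y) = H(X) + H(Y) - H(X,Y) = 2.02 + 2.54 - 4.4 = 0.16

0.16 bits


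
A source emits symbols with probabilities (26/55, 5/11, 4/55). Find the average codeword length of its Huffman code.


Huffman construction (repeatedly merge the two least-probable nodes; each merge adds 1 bit to every symbol beneath it): 4/55 + 5/11 = 29/55; 26/55 + 29/55 = 1. Resulting codeword lengths (in the order the probabilities were given): (1, 2, 2). L_avg = sum(p_i * l_i) = 26/55*1 + 5/11*2 + 4/55*2 = 84/55 = 1.5273

1.5273 bits


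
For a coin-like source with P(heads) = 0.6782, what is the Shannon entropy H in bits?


H = -p*log2(p) - (1-p)*log2(1-p). -0.6782*log2(0.6782) = 0.379939; -0.3218*log2(0.3218) = 0.526389. H = 0.379939 + 0.526389 = 0.9063

0.9063 bits


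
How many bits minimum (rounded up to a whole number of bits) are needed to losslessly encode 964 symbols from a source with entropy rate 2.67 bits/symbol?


Minimum bits >= n * H = 964 * 2.67 = 2573.88, rounded up to a whole number of bits = 2574

2574 bits


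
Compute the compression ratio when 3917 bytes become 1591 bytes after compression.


Ratio = original / compressed = 3917 / 1591 = 2.462

2.462


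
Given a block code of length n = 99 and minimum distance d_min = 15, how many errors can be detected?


Detection capability = d_min - 1 = 15 - 1 = 14

14 errors


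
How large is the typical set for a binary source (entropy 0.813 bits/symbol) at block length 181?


log2|A_typical| = nH = 181 * 0.813 = 147.153, so |A_typical| ~ 2^147.153 = 1.984e+44

1.984e+44


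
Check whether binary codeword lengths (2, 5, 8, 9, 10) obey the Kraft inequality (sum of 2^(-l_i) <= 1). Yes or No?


Kraft sum = sum(2^(-l_i)) = 0.2881, need <= 1. Result: satisfied (a binary prefix-free code with these lengths exists)

Yes


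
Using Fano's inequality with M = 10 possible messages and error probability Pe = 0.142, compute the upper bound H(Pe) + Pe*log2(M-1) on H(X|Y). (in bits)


H(Pe) = -Pe*log2(Pe) - (1-Pe)*log2(1-Pe) = -0.142*log2(0.142) - 0.858*log2(0.858) = 0.399877 + 0.189575 = 0.5895. Pe*log2(M-1) = 0.142*log2(9) = 0.450129. Bound = H(Pe) + Pe*log2(M-1) = 0.399877 + 0.189575 + 0.450129 = 1.0396

1.0396 bits


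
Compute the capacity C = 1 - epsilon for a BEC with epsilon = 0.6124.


C = 1 - epsilon = 1 - 0.6124 = 0.3876

0.3876 bits


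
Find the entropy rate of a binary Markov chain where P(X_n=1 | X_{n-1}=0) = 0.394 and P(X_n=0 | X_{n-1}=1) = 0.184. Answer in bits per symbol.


Stationary distribution: pi_0 = p10/(p01+p10) = 0.3183, pi_1 = 0.6817. Entropy rate H' = pi_0*H(p01) + pi_1*H(p10) = 0.3183*0.9673 + 0.6817*0.6887 = 0.7774

0.7774 bits/symbol


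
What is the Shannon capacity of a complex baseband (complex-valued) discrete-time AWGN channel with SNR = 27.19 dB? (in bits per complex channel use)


SNR_linear = 10^(27.19/10) = 523.6004; C = log2(1 + SNR_linear) = log2(1 + 523.6004) = 9.0351

9.0351 bits/channel use


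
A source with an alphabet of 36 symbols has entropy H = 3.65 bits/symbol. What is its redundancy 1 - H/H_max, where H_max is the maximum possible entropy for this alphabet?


H_max = log2(K) = log2(36) = 5.1699 bits/symbol. Redundancy = 1 - H/H_max = 1 - 3.65/5.1699 = 1 - 0.706 = 0.294

0.294


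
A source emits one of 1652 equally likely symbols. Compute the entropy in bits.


H = log2(n) = log2(1652) = 10.69

10.69 bits


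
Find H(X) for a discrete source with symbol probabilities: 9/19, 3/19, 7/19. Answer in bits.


H = -sum(p_i * log2(p_i)). Terms: -(9/19)*log2(9/19) = 0.510633; -(3/19)*log2(3/19) = 0.420468; -(7/19)*log2(7/19) = 0.530737. H = 0.510633 + 0.420468 + 0.530737 = 1.4618

1.4618 bits


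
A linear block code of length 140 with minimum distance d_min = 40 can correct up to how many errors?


Correction capability = floor((d-1)/2) = floor((40-1)/2) = 19

19 errors


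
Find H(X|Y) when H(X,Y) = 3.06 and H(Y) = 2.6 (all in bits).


H(X|Y) = H(X,Y) - H(Y) = 3.06 - 2.6 = 0.46

0.46 bits


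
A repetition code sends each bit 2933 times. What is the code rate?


Rate = k/n = 1/2933

1/2933


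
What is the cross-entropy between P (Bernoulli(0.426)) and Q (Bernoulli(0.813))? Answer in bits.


H(P,Q) = -p*log2(q) - (1-p)*log2(1-q). -0.426*log2(0.813) = 0.127235; -0.574*log2(0.187) = 1.388443. H(P,Q) = 0.127235 + 1.388443 = 1.5157

1.5157 bits


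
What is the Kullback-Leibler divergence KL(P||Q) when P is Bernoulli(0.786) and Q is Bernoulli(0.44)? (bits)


KL = p*log2(p/q) + (1-p)*log2((1-p)/(1-q)) = 0.786*log2(0.786/0.44) + 0.214*log2(0.214/0.56) = 0.3609

0.3609 bits


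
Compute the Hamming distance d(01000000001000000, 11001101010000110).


Count differing positions: ^ . . . ^ ^ . ^ . ^ ^ . . . ^ ^ . = 8 differences

8


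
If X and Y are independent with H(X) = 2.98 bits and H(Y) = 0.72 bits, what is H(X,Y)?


For independent variables, H(X,Y) = H(X) + H(Y) = 2.98 + 0.72 = 3.7

3.7 bits


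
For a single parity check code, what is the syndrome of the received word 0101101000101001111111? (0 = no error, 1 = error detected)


Syndrome = XOR of all bits = 0 XOR 1 XOR 0 XOR 1 XOR 1 XOR 0 XOR 1 XOR 0 XOR 0 XOR 0 XOR 1 XOR 0 XOR 1 XOR 0 XOR 0 XOR 1 XOR 1 XOR 1 XOR 1 XOR 1 XOR 1 XOR 1 = 1

1


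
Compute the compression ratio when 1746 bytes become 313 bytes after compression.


Ratio = original / compressed = 1746 / 313 = 5.5783

5.5783


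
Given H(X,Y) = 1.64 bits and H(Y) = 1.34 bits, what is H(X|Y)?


H(X|Y) = H(X,Y) - H(Y) = 1.64 - 1.34 = 0.3

0.3 bits


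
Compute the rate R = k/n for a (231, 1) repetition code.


Rate = k/n = 1/231

1/231


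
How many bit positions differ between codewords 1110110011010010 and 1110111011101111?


Count differing positions: . . . . . . ^ . . . ^ ^ ^ ^ . ^ = 6 differences

6


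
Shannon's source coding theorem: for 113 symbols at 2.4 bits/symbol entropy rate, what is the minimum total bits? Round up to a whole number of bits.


Minimum bits >= n * H = 113 * 2.4 = 271.2, rounded up to a whole number of bits = 272

272 bits


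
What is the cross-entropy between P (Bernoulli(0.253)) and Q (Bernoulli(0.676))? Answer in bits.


H(P,Q) = -p*log2(q) - (1-p)*log2(1-q). -0.253*log2(0.676) = 0.142921; -0.747*log2(0.324) = 1.214573. H(P,Q) = 0.142921 + 1.214573 = 1.3575

1.3575 bits


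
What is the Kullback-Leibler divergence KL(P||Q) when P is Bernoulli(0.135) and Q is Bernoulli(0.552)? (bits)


KL = p*log2(p/q) + (1-p)*log2((1-p)/(1-q)) = 0.135*log2(0.135/0.552) + 0.865*log2(0.865/0.448) = 0.5468

0.5468 bits


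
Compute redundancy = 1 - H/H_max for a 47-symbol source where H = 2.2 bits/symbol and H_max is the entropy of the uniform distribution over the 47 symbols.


H_max = log2(K) = log2(47) = 5.5546 bits/symbol. Redundancy = 1 - H/H_max = 1 - 2.2/5.5546 = 1 - 0.3961 = 0.6039

0.6039


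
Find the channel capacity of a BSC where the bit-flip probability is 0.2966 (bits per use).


H(p) = -p*log2(p) - (1-p)*log2(1-p) = -0.2966*log2(0.2966) - 0.7034*log2(0.7034) = 0.520061 + 0.357034 = 0.8771. C = 1 - H(p) = 1 - 0.8771 = 0.1229

0.1229 bits


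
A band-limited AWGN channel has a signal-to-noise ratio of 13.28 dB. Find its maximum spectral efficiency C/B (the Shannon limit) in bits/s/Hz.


SNR_linear = 10^(13.28/10) = 21.2814; C/B = log2(1 + SNR_linear) = log2(1 + 21.2814) = 4.4778

4.4778 bits/s/Hz


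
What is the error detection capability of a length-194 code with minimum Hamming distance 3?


Detection capability = d_min - 1 = 3 - 1 = 2

2 errors


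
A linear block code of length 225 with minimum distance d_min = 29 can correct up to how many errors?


Correction capability = floor((d-1)/2) = floor((29-1)/2) = 14

14 errors


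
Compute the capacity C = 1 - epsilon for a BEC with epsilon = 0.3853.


C = 1 - epsilon = 1 - 0.3853 = 0.6147

0.6147 bits


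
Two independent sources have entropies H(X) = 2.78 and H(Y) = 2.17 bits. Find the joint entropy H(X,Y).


For independent variables, H(X,Y) = H(X) + H(Y) = 2.78 + 2.17 = 4.95

4.95 bits


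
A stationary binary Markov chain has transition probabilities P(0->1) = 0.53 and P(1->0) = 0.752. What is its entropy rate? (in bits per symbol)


Stationary distribution: pi_0 = p10/(p01+p10) = 0.5866, pi_1 = 0.4134. Entropy rate H' = pi_0*H(p01) + pi_1*H(p10) = 0.5866*0.9974 + 0.4134*0.8081 = 0.9191

0.9191 bits/symbol


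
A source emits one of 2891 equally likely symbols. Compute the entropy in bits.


H = log2(n) = log2(2891) = 11.4974

11.4974 bits


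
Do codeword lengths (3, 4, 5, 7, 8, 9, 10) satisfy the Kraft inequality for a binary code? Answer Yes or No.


Kraft sum = sum(2^(-l_i)) = 0.2334, need <= 1. Result: satisfied (a binary prefix-free code with these lengths exists)

Yes


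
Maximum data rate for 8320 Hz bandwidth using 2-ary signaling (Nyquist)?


Rate = 2 * B * log2(M) = 2 * 8320 * 1.0 = 16640.0

16640.0 bps


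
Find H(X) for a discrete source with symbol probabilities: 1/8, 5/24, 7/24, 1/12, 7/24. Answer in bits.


H = -sum(p_i * log2(p_i)). Terms: -(1/8)*log2(1/8) = 0.375000; -(5/24)*log2(5/24) = 0.471466; -(7/24)*log2(7/24) = 0.518469; -(1/12)*log2(1/12) = 0.298747; -(7/24)*log2(7/24) = 0.518469. H = 0.375000 + 0.471466 + 0.518469 + 0.298747 + 0.518469 = 2.1822

2.1822 bits


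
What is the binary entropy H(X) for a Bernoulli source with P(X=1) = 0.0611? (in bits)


H = -p*log2(p) - (1-p)*log2(1-p). -0.0611*log2(0.0611) = 0.246397; -0.9389*log2(0.9389) = 0.085399. H = 0.246397 + 0.085399 = 0.3318

0.3318 bits


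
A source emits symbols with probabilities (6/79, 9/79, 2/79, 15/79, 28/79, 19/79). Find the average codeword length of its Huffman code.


Huffman construction (repeatedly merge the two least-probable nodes; each merge adds 1 bit to every symbol beneath it): 2/79 + 6/79 = 8/79; 8/79 + 9/79 = 17/79; 15/79 + 17/79 = 32/79; 19/79 + 28/79 = 47/79; 32/79 + 47/79 = 1. Resulting codeword lengths (in the order the probabilities were given): (4, 3, 4, 2, 2, 2). L_avg = sum(p_i * l_i) = 6/79*4 + 9/79*3 + 2/79*4 + 15/79*2 + 28/79*2 + 19/79*2 = 183/79 = 2.3165

2.3165 bits


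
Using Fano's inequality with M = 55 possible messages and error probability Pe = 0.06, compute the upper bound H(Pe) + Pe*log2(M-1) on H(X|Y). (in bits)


H(Pe) = -Pe*log2(Pe) - (1-Pe)*log2(1-Pe) = -0.06*log2(0.06) - 0.94*log2(0.94) = 0.243534 + 0.083911 = 0.3274. Pe*log2(M-1) = 0.06*log2(54) = 0.345293. Bound = H(Pe) + Pe*log2(M-1) = 0.243534 + 0.083911 + 0.345293 = 0.6727

0.6727 bits


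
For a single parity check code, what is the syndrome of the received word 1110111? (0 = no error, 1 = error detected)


Syndrome = XOR of all bits = 1 XOR 1 XOR 1 XOR 0 XOR 1 XOR 1 XOR 1 = 0

0


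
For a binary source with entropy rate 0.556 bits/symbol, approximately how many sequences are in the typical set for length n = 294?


log2|A_typical| = nH = 294 * 0.556 = 163.464, so |A_typical| ~ 2^163.464 = 1.613e+49

1.613e+49


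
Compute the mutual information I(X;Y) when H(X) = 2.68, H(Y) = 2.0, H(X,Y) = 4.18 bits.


I(X;Y) = H(X) + H(Y) - H(X,Y) = 2.68 + 2.0 - 4.18 = 0.5

0.5 bits


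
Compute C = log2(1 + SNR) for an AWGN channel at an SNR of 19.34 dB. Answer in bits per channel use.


SNR_linear = 10^(19.34/10) = 85.9014; C = log2(1 + SNR_linear) = log2(1 + 85.9014) = 6.4413

6.4413 bits/channel use


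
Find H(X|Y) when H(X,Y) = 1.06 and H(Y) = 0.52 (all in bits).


H(X|Y) = H(X,Y) - H(Y) = 1.06 - 0.52 = 0.54

0.54 bits


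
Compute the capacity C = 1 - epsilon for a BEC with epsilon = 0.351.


C = 1 - epsilon = 1 - 0.351 = 0.649

0.649 bits


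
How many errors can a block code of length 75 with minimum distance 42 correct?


Correction capability = floor((d-1)/2) = floor((42-1)/2) = 20

20 errors


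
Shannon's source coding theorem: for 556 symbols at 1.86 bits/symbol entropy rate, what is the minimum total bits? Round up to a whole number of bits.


Minimum bits >= n * H = 556 * 1.86 = 1034.16, rounded up to a whole number of bits = 1035

1035 bits


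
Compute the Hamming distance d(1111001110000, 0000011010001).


Count differing positions: ^ ^ ^ ^ . ^ . ^ . . . . ^ = 7 differences

7


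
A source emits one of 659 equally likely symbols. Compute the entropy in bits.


H = log2(n) = log2(659) = 9.3641

9.3641 bits


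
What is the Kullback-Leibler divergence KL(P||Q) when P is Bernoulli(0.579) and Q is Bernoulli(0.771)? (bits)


KL = p*log2(p/q) + (1-p)*log2((1-p)/(1-q)) = 0.579*log2(0.579/0.771) + 0.421*log2(0.421/0.229) = 0.1306

0.1306 bits


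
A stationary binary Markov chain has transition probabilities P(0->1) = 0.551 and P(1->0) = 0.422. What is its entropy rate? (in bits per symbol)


Stationary distribution: pi_0 = p10/(p01+p10) = 0.4337, pi_1 = 0.5663. Entropy rate H' = pi_0*H(p01) + pi_1*H(p10) = 0.4337*0.9925 + 0.5663*0.9824 = 0.9868

0.9868 bits/symbol


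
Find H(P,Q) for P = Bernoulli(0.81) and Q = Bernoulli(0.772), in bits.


H(P,Q) = -p*log2(q) - (1-p)*log2(1-q). -0.81*log2(0.772) = 0.302395; -0.19*log2(0.228) = 0.405250. H(P,Q) = 0.302395 + 0.405250 = 0.7076

0.7076 bits


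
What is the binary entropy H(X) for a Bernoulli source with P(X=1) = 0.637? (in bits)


H = -p*log2(p) - (1-p)*log2(1-p). -0.637*log2(0.637) = 0.414454; -0.363*log2(0.363) = 0.530691. H = 0.414454 + 0.530691 = 0.9451

0.9451 bits


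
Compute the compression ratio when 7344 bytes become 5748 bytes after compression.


Ratio = original / compressed = 7344 / 5748 = 1.2777

1.2777


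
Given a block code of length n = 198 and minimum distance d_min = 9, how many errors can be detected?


Detection capability = d_min - 1 = 9 - 1 = 8

8 errors


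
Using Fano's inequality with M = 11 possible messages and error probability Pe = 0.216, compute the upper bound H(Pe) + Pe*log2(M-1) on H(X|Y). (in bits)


H(Pe) = -Pe*log2(Pe) - (1-Pe)*log2(1-Pe) = -0.216*log2(0.216) - 0.784*log2(0.784) = 0.477554 + 0.275242 = 0.7528. Pe*log2(M-1) = 0.216*log2(10) = 0.717536. Bound = H(Pe) + Pe*log2(M-1) = 0.477554 + 0.275242 + 0.717536 = 1.4703

1.4703 bits


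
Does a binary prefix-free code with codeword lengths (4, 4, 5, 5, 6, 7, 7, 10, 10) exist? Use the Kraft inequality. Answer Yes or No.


Kraft sum = sum(2^(-l_i)) = 0.2207, need <= 1. Result: satisfied (a binary prefix-free code with these lengths exists)

Yes


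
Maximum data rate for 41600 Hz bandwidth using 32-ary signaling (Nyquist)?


Rate = 2 * B * log2(M) = 2 * 41600 * 5.0 = 416000.0

416000.0 bps


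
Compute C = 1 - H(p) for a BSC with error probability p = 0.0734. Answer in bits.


H(p) = -p*log2(p) - (1-p)*log2(1-p) = -0.0734*log2(0.0734) - 0.9266*log2(0.9266) = 0.276577 + 0.101909 = 0.3785. C = 1 - H(p) = 1 - 0.3785 = 0.6215

0.6215 bits


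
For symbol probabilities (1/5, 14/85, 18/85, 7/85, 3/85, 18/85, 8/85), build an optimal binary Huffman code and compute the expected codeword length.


Huffman construction (repeatedly merge the two least-probable nodes; each merge adds 1 bit to every symbol beneath it): 3/85 + 7/85 = 2/17; 8/85 + 2/17 = 18/85; 14/85 + 1/5 = 31/85; 18/85 + 18/85 = 36/85; 18/85 + 31/85 = 49/85; 36/85 + 49/85 = 1. Resulting codeword lengths (in the order the probabilities were given): (3, 3, 2, 4, 4, 2, 3). L_avg = sum(p_i * l_i) = 1/5*3 + 14/85*3 + 18/85*2 + 7/85*4 + 3/85*4 + 18/85*2 + 8/85*3 = 229/85 = 2.6941

2.6941 bits


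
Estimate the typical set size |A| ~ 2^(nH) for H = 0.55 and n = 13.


log2|A_typical| = nH = 13 * 0.55 = 7.15, so |A_typical| ~ 2^7.15 = 1.420e+02

1.420e+02


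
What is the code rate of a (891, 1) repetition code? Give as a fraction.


Rate = k/n = 1/891

1/891


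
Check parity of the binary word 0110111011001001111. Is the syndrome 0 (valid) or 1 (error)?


Syndrome = XOR of all bits = 0 XOR 1 XOR 1 XOR 0 XOR 1 XOR 1 XOR 1 XOR 0 XOR 1 XOR 1 XOR 0 XOR 0 XOR 1 XOR 0 XOR 0 XOR 1 XOR 1 XOR 1 XOR 1 = 0

0


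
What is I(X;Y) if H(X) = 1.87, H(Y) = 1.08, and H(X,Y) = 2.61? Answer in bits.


I(X;Y) = H(X) + H(Y) - H(X,Y) = 1.87 + 1.08 - 2.61 = 0.34

0.34 bits


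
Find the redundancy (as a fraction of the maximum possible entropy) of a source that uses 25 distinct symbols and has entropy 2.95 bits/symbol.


H_max = log2(K) = log2(25) = 4.6439 bits/symbol. Redundancy = 1 - H/H_max = 1 - 2.95/4.6439 = 1 - 0.6352 = 0.3648

0.3648


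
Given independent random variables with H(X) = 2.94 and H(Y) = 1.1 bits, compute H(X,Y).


For independent variables, H(X,Y) = H(X) + H(Y) = 2.94 + 1.1 = 4.04

4.04 bits


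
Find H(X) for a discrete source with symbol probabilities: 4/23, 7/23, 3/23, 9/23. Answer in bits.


H = -sum(p_i * log2(p_i)). Terms: -(4/23)*log2(4/23) = 0.438880; -(7/23)*log2(7/23) = 0.522324; -(3/23)*log2(3/23) = 0.383296; -(9/23)*log2(9/23) = 0.529684. H = 0.438880 + 0.522324 + 0.383296 + 0.529684 = 1.8742

1.8742 bits


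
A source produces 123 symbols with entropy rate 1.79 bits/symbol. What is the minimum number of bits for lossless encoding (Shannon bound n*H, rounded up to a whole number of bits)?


Minimum bits >= n * H = 123 * 1.79 = 220.17, rounded up to a whole number of bits = 221

221 bits


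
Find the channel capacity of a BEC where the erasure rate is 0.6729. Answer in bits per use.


C = 1 - epsilon = 1 - 0.6729 = 0.3271

0.3271 bits


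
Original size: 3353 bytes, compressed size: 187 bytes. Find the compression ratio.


Ratio = original / compressed = 3353 / 187 = 17.9305

17.9305


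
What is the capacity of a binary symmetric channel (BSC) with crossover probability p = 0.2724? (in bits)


H(p) = -p*log2(p) - (1-p)*log2(1-p) = -0.2724*log2(0.2724) - 0.7276*log2(0.7276) = 0.511077 + 0.333810 = 0.8449. C = 1 - H(p) = 1 - 0.8449 = 0.1551

0.1551 bits


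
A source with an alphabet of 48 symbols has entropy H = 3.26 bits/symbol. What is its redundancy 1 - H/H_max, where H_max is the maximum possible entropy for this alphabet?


H_max = log2(K) = log2(48) = 5.585 bits/symbol. Redundancy = 1 - H/H_max = 1 - 3.26/5.585 = 1 - 0.5837 = 0.4163

0.4163


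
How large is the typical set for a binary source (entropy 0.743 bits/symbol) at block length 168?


log2|A_typical| = nH = 168 * 0.743 = 124.824, so |A_typical| ~ 2^124.824 = 3.765e+37

3.765e+37


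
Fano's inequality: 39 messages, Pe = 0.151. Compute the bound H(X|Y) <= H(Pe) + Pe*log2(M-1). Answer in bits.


H(Pe) = -Pe*log2(Pe) - (1-Pe)*log2(1-Pe) = -0.151*log2(0.151) - 0.849*log2(0.849) = 0.411834 + 0.200503 = 0.6123. Pe*log2(M-1) = 0.151*log2(38) = 0.792437. Bound = H(Pe) + Pe*log2(M-1) = 0.411834 + 0.200503 + 0.792437 = 1.4048

1.4048 bits


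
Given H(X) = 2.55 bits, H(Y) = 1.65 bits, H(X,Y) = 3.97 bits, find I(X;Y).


I(X;Y) = H(X) + H(Y) - H(X,Y) = 2.55 + 1.65 - 3.97 = 0.23

0.23 bits


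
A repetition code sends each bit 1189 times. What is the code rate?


Rate = k/n = 1/1189

1/1189


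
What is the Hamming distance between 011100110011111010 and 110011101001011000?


Count differing positions: ^ . ^ ^ ^ ^ . ^ ^ . ^ . ^ . . . ^ . = 10 differences

10


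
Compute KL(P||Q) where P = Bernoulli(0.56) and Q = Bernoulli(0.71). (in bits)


KL = p*log2(p/q) + (1-p)*log2((1-p)/(1-q)) = 0.56*log2(0.56/0.71) + 0.44*log2(0.44/0.29) = 0.0729

0.0729 bits


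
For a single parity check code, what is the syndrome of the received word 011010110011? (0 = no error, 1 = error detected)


Syndrome = XOR of all bits = 0 XOR 1 XOR 1 XOR 0 XOR 1 XOR 0 XOR 1 XOR 1 XOR 0 XOR 0 XOR 1 XOR 1 = 1

1


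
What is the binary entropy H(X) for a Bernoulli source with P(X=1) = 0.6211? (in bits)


H = -p*log2(p) - (1-p)*log2(1-p). -0.6211*log2(0.6211) = 0.426759; -0.3789*log2(0.3789) = 0.530502. H = 0.426759 + 0.530502 = 0.9573

0.9573 bits


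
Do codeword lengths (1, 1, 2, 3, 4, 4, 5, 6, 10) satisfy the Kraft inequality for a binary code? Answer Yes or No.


Kraft sum = sum(2^(-l_i)) = 1.5479, need <= 1. Result: violated (a binary prefix-free code with these lengths cannot exist)

No


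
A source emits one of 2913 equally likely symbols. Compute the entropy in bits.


H = log2(n) = log2(2913) = 11.5083

11.5083 bits


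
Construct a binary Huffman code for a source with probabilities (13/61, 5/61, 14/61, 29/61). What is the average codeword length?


Huffman construction (repeatedly merge the two least-probable nodes; each merge adds 1 bit to every symbol beneath it): 5/61 + 13/61 = 18/61; 14/61 + 18/61 = 32/61; 29/61 + 32/61 = 1. Resulting codeword lengths (in the order the probabilities were given): (3, 3, 2, 1). L_avg = sum(p_i * l_i) = 13/61*3 + 5/61*3 + 14/61*2 + 29/61*1 = 111/61 = 1.8197

1.8197 bits


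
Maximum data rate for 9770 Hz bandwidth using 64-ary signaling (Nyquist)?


Rate = 2 * B * log2(M) = 2 * 9770 * 6.0 = 117240.0

117240.0 bps


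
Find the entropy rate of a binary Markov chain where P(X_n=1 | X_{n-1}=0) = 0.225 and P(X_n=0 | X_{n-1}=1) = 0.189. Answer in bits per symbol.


Stationary distribution: pi_0 = p10/(p01+p10) = 0.4565, pi_1 = 0.5435. Entropy rate H' = pi_0*H(p01) + pi_1*H(p10) = 0.4565*0.7692 + 0.5435*0.6994 = 0.7312

0.7312 bits/symbol


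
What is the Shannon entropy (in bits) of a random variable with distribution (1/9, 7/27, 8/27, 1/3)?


H = -sum(p_i * log2(p_i)). Terms: -(1/9)*log2(1/9) = 0.352214; -(7/27)*log2(7/27) = 0.504916; -(8/27)*log2(8/27) = 0.519967; -(1/3)*log2(1/3) = 0.528321. H = 0.352214 + 0.504916 + 0.519967 + 0.528321 = 1.9054

1.9054 bits


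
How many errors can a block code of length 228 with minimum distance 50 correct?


Correction capability = floor((d-1)/2) = floor((50-1)/2) = 24

24 errors


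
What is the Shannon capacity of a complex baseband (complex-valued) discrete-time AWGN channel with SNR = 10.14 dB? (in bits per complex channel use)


SNR_linear = 10^(10.14/10) = 10.3276; C = log2(1 + SNR_linear) = log2(1 + 10.3276) = 3.5018

3.5018 bits/channel use


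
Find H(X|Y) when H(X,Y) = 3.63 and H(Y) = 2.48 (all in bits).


H(X|Y) = H(X,Y) - H(Y) = 3.63 - 2.48 = 1.15

1.15 bits


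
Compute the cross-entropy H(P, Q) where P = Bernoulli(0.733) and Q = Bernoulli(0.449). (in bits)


H(P,Q) = -p*log2(q) - (1-p)*log2(1-q). -0.733*log2(0.449) = 0.846771; -0.267*log2(0.551) = 0.229587. H(P,Q) = 0.846771 + 0.229587 = 1.0764

1.0764 bits


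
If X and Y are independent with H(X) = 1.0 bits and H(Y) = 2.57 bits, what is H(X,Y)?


For independent variables, H(X,Y) = H(X) + H(Y) = 1.0 + 2.57 = 3.57

3.57 bits


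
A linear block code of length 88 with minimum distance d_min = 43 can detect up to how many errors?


Detection capability = d_min - 1 = 43 - 1 = 42

42 errors


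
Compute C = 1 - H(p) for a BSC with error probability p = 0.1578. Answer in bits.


H(p) = -p*log2(p) - (1-p)*log2(1-p) = -0.1578*log2(0.1578) - 0.8422*log2(0.8422) = 0.420353 + 0.208668 = 0.629. C = 1 - H(p) = 1 - 0.629 = 0.371

0.371 bits


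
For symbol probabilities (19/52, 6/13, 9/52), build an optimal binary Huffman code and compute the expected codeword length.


Huffman construction (repeatedly merge the two least-probable nodes; each merge adds 1 bit to every symbol beneath it): 9/52 + 19/52 = 7/13; 6/13 + 7/13 = 1. Resulting codeword lengths (in the order the probabilities were given): (2, 1, 2). L_avg = sum(p_i * l_i) = 19/52*2 + 6/13*1 + 9/52*2 = 20/13 = 1.5385

1.5385 bits


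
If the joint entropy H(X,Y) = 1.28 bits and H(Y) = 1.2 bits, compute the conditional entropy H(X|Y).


H(X|Y) = H(X,Y) - H(Y) = 1.28 - 1.2 = 0.08

0.08 bits


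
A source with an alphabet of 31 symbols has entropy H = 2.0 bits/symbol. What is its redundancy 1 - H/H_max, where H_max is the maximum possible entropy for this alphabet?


H_max = log2(K) = log2(31) = 4.9542 bits/symbol. Redundancy = 1 - H/H_max = 1 - 2.0/4.9542 = 1 - 0.4037 = 0.5963

0.5963


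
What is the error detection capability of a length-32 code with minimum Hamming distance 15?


Detection capability = d_min - 1 = 15 - 1 = 14

14 errors


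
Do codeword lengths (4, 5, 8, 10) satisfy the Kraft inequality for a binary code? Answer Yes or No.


Kraft sum = sum(2^(-l_i)) = 0.0986, need <= 1. Result: satisfied (a binary prefix-free code with these lengths exists)

Yes


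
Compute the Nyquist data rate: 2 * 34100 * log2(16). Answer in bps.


Rate = 2 * B * log2(M) = 2 * 34100 * 4.0 = 272800.0

272800.0 bps


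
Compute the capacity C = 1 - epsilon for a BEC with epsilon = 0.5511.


C = 1 - epsilon = 1 - 0.5511 = 0.4489

0.4489 bits


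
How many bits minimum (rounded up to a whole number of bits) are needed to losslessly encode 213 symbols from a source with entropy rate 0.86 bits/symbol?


Minimum bits >= n * H = 213 * 0.86 = 183.18, rounded up to a whole number of bits = 184

184 bits


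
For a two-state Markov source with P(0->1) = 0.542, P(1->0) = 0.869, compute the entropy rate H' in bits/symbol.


Stationary distribution: pi_0 = p10/(p01+p10) = 0.6159, pi_1 = 0.3841. Entropy rate H' = pi_0*H(p01) + pi_1*H(p10) = 0.6159*0.9949 + 0.3841*0.5602 = 0.8279

0.8279 bits/symbol


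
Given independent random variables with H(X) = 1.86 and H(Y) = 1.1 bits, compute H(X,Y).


For independent variables, H(X,Y) = H(X) + H(Y) = 1.86 + 1.1 = 2.96

2.96 bits


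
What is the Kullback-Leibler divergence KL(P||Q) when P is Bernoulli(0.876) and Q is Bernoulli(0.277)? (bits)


KL = p*log2(p/q) + (1-p)*log2((1-p)/(1-q)) = 0.876*log2(0.876/0.277) + 0.124*log2(0.124/0.723) = 1.1397

1.1397 bits


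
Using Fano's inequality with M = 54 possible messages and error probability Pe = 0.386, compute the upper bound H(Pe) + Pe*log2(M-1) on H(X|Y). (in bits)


H(Pe) = -Pe*log2(Pe) - (1-Pe)*log2(1-Pe) = -0.386*log2(0.386) - 0.614*log2(0.614) = 0.530104 + 0.432065 = 0.9622. Pe*log2(M-1) = 0.386*log2(53) = 2.210977. Bound = H(Pe) + Pe*log2(M-1) = 0.530104 + 0.432065 + 2.210977 = 3.1731

3.1731 bits


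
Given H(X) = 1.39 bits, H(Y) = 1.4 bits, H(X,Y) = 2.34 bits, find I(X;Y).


I(X;Y) = H(X) + H(Y) - H(X,Y) = 1.39 + 1.4 - 2.34 = 0.45

0.45 bits


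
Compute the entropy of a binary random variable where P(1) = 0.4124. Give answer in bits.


H = -p*log2(p) - (1-p)*log2(1-p). -0.4124*log2(0.4124) = 0.526999; -0.5876*log2(0.5876) = 0.450744. H = 0.526999 + 0.450744 = 0.9777

0.9777 bits


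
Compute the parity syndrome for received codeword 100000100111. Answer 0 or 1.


Syndrome = XOR of all bits = 1 XOR 0 XOR 0 XOR 0 XOR 0 XOR 0 XOR 1 XOR 0 XOR 0 XOR 1 XOR 1 XOR 1 = 1

1


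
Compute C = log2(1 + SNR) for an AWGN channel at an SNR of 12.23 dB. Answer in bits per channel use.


SNR_linear = 10^(12.23/10) = 16.7109; C = log2(1 + SNR_linear) = log2(1 + 16.7109) = 4.1466

4.1466 bits/channel use


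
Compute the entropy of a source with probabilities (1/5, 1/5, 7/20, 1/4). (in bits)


H = -sum(p_i * log2(p_i)). Terms: -(1/5)*log2(1/5) = 0.464386; -(1/5)*log2(1/5) = 0.464386; -(7/20)*log2(7/20) = 0.530101; -(1/4)*log2(1/4) = 0.500000. H = 0.464386 + 0.464386 + 0.530101 + 0.500000 = 1.9589

1.9589 bits


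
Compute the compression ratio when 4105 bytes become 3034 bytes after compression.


Ratio = original / compressed = 4105 / 3034 = 1.353

1.353


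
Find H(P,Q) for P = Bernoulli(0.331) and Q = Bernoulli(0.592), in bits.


H(P,Q) = -p*log2(q) - (1-p)*log2(1-q). -0.331*log2(0.592) = 0.250346; -0.669*log2(0.408) = 0.865257. H(P,Q) = 0.250346 + 0.865257 = 1.1156

1.1156 bits


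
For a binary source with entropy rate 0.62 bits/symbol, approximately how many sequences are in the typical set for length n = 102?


log2|A_typical| = nH = 102 * 0.62 = 63.24, so |A_typical| ~ 2^63.24 = 1.089e+19

1.089e+19


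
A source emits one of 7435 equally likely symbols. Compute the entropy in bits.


H = log2(n) = log2(7435) = 12.8601

12.8601 bits


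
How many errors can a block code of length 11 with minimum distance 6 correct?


Correction capability = floor((d-1)/2) = floor((6-1)/2) = 2

2 errors


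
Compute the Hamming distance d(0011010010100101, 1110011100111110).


Count differing positions: ^ ^ . ^ . . ^ ^ ^ . . ^ ^ . ^ ^ = 10 differences

10


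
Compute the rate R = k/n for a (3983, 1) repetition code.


Rate = k/n = 1/3983

1/3983


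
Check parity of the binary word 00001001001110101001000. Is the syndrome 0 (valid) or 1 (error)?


Syndrome = XOR of all bits = 0 XOR 0 XOR 0 XOR 0 XOR 1 XOR 0 XOR 0 XOR 1 XOR 0 XOR 0 XOR 1 XOR 1 XOR 1 XOR 0 XOR 1 XOR 0 XOR 1 XOR 0 XOR 0 XOR 1 XOR 0 XOR 0 XOR 0 = 0

0


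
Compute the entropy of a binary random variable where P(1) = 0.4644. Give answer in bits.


H = -p*log2(p) - (1-p)*log2(1-p). -0.4644*log2(0.4644) = 0.513887; -0.5356*log2(0.5356) = 0.482454. H = 0.513887 + 0.482454 = 0.9963

0.9963 bits


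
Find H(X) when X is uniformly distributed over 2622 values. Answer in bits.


H = log2(n) = log2(2622) = 11.3565

11.3565 bits


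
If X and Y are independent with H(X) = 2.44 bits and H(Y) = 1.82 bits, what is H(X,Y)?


For independent variables, H(X,Y) = H(X) + H(Y) = 2.44 + 1.82 = 4.26

4.26 bits


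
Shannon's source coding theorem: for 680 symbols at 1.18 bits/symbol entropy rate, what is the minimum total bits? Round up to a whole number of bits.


Minimum bits >= n * H = 680 * 1.18 = 802.4, rounded up to a whole number of bits = 803

803 bits


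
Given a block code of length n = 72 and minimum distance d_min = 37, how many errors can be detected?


Detection capability = d_min - 1 = 37 - 1 = 36

36 errors


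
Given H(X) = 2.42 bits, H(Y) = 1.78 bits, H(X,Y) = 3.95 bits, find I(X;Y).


I(X;Y) = H(X) + H(Y) - H(X,Y) = 2.42 + 1.78 - 3.95 = 0.25

0.25 bits


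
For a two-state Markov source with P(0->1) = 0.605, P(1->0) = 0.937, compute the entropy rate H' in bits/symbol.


Stationary distribution: pi_0 = p10/(p01+p10) = 0.6077, pi_1 = 0.3923. Entropy rate H' = pi_0*H(p01) + pi_1*H(p10) = 0.6077*0.968 + 0.3923*0.3392 = 0.7213

0.7213 bits/symbol


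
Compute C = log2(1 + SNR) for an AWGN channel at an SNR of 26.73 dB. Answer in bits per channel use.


SNR_linear = 10^(26.73/10) = 470.9773; C = log2(1 + SNR_linear) = log2(1 + 470.9773) = 8.8826

8.8826 bits/channel use


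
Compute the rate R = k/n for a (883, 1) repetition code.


Rate = k/n = 1/883

1/883


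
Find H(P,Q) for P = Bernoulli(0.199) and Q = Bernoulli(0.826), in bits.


H(P,Q) = -p*log2(q) - (1-p)*log2(1-q). -0.199*log2(0.826) = 0.054881; -0.801*log2(0.174) = 2.020795. H(P,Q) = 0.054881 + 2.020795 = 2.0757

2.0757 bits


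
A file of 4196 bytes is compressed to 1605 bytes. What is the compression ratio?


Ratio = original / compressed = 4196 / 1605 = 2.6143

2.6143


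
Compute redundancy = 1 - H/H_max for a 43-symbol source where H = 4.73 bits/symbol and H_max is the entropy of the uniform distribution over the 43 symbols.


H_max = log2(K) = log2(43) = 5.4263 bits/symbol. Redundancy = 1 - H/H_max = 1 - 4.73/5.4263 = 1 - 0.8717 = 0.1283

0.1283


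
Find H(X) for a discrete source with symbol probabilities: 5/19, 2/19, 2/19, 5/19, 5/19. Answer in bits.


H = -sum(p_i * log2(p_i)). Terms: -(5/19)*log2(5/19) = 0.506842; -(2/19)*log2(2/19) = 0.341887; -(2/19)*log2(2/19) = 0.341887; -(5/19)*log2(5/19) = 0.506842; -(5/19)*log2(5/19) = 0.506842. H = 0.506842 + 0.341887 + 0.341887 + 0.506842 + 0.506842 = 2.2043

2.2043 bits


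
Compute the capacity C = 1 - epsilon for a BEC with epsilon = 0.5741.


C = 1 - epsilon = 1 - 0.5741 = 0.4259

0.4259 bits


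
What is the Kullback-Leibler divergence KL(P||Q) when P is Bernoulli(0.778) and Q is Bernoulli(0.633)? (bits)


KL = p*log2(p/q) + (1-p)*log2((1-p)/(1-q)) = 0.778*log2(0.778/0.633) + 0.222*log2(0.222/0.367) = 0.0705

0.0705 bits


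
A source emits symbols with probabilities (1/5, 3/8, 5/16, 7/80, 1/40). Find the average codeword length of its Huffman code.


Huffman construction (repeatedly merge the two least-probable nodes; each merge adds 1 bit to every symbol beneath it): 1/40 + 7/80 = 9/80; 9/80 + 1/5 = 5/16; 5/16 + 5/16 = 5/8; 3/8 + 5/8 = 1. Resulting codeword lengths (in the order the probabilities were given): (3, 1, 2, 4, 4). L_avg = sum(p_i * l_i) = 1/5*3 + 3/8*1 + 5/16*2 + 7/80*4 + 1/40*4 = 41/20 = 2.05

2.05 bits


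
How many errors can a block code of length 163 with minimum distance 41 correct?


Correction capability = floor((d-1)/2) = floor((41-1)/2) = 20

20 errors


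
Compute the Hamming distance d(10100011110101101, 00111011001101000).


Count differing positions: ^ . . ^ ^ . . . ^ ^ ^ . . . ^ . ^ = 8 differences

8


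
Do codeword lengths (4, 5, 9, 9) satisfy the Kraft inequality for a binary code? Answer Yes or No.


Kraft sum = sum(2^(-l_i)) = 0.0977, need <= 1. Result: satisfied (a binary prefix-free code with these lengths exists)

Yes


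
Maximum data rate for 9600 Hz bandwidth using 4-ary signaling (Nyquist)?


Rate = 2 * B * log2(M) = 2 * 9600 * 2.0 = 38400.0

38400.0 bps


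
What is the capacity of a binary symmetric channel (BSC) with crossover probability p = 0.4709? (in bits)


H(p) = -p*log2(p) - (1-p)*log2(1-p) = -0.4709*log2(0.4709) - 0.5291*log2(0.5291) = 0.511636 + 0.485919 = 0.9976. C = 1 - H(p) = 1 - 0.9976 = 0.0024

0.0024 bits


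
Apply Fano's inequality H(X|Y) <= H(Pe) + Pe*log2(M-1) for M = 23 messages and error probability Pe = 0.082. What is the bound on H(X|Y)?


H(Pe) = -Pe*log2(Pe) - (1-Pe)*log2(1-Pe) = -0.082*log2(0.082) - 0.918*log2(0.918) = 0.295875 + 0.113312 = 0.4092. Pe*log2(M-1) = 0.082*log2(22) = 0.365673. Bound = H(Pe) + Pe*log2(M-1) = 0.295875 + 0.113312 + 0.365673 = 0.7749

0.7749 bits


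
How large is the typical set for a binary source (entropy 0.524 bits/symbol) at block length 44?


log2|A_typical| = nH = 44 * 0.524 = 23.056, so |A_typical| ~ 2^23.056 = 8.721e+06

8.721e+06


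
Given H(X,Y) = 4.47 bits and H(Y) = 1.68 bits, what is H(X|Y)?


H(X|Y) = H(X,Y) - H(Y) = 4.47 - 1.68 = 2.79

2.79 bits


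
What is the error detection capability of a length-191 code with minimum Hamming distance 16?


Detection capability = d_min - 1 = 16 - 1 = 15

15 errors


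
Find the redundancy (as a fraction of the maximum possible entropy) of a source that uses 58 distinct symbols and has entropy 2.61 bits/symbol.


H_max = log2(K) = log2(58) = 5.858 bits/symbol. Redundancy = 1 - H/H_max = 1 - 2.61/5.858 = 1 - 0.4455 = 0.5545

0.5545


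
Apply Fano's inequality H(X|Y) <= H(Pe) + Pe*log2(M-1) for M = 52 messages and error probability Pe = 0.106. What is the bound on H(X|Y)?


H(Pe) = -Pe*log2(Pe) - (1-Pe)*log2(1-Pe) = -0.106*log2(0.106) - 0.894*log2(0.894) = 0.343214 + 0.144518 = 0.4877. Pe*log2(M-1) = 0.106*log2(51) = 0.601277. Bound = H(Pe) + Pe*log2(M-1) = 0.343214 + 0.144518 + 0.601277 = 1.089

1.089 bits


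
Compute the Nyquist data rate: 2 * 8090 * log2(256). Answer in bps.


Rate = 2 * B * log2(M) = 2 * 8090 * 8.0 = 129440.0

129440.0 bps


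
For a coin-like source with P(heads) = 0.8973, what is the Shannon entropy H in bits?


H = -p*log2(p) - (1-p)*log2(1-p). -0.8973*log2(0.8973) = 0.140282; -0.1027*log2(0.1027) = 0.337215. H = 0.140282 + 0.337215 = 0.4775

0.4775 bits


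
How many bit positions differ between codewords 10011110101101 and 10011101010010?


Count differing positions: . . . . . . ^ ^ ^ ^ ^ ^ ^ ^ = 8 differences

8


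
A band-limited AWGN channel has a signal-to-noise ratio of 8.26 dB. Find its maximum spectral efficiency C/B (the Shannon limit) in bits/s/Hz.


SNR_linear = 10^(8.26/10) = 6.6988; C/B = log2(1 + SNR_linear) = log2(1 + 6.6988) = 2.9446

2.9446 bits/s/Hz


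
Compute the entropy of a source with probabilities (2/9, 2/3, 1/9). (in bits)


H = -sum(p_i * log2(p_i)). Terms: -(2/9)*log2(2/9) = 0.482206; -(2/3)*log2(2/3) = 0.389975; -(1/9)*log2(1/9) = 0.352214. H = 0.482206 + 0.389975 + 0.352214 = 1.2244

1.2244 bits


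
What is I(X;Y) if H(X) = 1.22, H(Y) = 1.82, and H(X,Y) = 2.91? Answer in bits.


I(X;Y) = H(X) + H(Y) - H(X,Y) = 1.22 + 1.82 - 2.91 = 0.13

0.13 bits


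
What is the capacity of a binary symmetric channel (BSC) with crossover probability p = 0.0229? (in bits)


H(p) = -p*log2(p) - (1-p)*log2(1-p) = -0.0229*log2(0.0229) - 0.9771*log2(0.9771) = 0.124771 + 0.032657 = 0.1574. C = 1 - H(p) = 1 - 0.1574 = 0.8426

0.8426 bits
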